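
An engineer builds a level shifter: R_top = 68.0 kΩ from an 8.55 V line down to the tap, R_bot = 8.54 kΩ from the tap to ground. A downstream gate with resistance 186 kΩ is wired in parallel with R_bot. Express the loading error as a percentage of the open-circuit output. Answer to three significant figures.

The divider's output (Thévenin) resistance is R_top‖R_bot = 7.587 kΩ.
Fractional drop under load = R_th/(R_th + R_L) = 7.587 / (7.587 + 186) = 0.03919.
So the output falls by 3.92 %.

3.92 %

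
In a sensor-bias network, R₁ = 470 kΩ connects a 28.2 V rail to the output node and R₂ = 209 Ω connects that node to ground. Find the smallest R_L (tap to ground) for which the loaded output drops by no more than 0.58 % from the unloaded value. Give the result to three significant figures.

R_L(min) ≈ 35.8 kΩ

Output resistance R_th = R₁‖R₂ = (470000 × 209)/470200 = 208.9 Ω.
The fractional drop is R_th/(R_th + R_L); requiring this ≤ 0.00580 gives R_L ≥ R_th(1/0.00580 − 1) = 208.9 × 171.4 = 35.8 kΩ.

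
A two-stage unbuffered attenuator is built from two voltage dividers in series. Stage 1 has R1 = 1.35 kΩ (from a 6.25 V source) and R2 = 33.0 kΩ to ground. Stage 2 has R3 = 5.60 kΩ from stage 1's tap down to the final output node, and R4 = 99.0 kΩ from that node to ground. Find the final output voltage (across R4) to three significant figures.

Stage 2 presents R3+R4 = 104.6 kΩ as a load on stage 1's tap.
Stage 1's lower leg becomes R2‖(R3+R4) = 25.09 kΩ, so V_mid = 6.25 × 25.09/26.44 = 5.931 V.
Stage 2 is itself unloaded: V_out = V_mid × R4/(R3+R4) = 5.931 × 99.0/104.6 = 5.61 V.

V_out ≈ 5.61 V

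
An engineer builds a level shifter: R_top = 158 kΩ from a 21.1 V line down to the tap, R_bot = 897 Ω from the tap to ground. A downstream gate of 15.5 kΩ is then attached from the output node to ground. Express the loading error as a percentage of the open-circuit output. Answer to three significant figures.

The divider's output (Thévenin) resistance is R_top‖R_bot = 891.9 Ω.
Fractional drop under load = R_th/(R_th + R_L) = 891.9 / (891.9 + 15500) = 0.05441.
So the output falls by 5.44 %.

5.44 %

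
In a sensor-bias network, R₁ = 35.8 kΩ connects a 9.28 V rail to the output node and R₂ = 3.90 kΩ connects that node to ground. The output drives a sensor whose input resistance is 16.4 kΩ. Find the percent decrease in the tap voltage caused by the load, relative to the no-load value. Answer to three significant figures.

17.7 %

Unloaded V = 9.28 × 3.90/39.70 = 0.9116 V.
Loaded: R₂‖R_L = 3.151 kΩ, giving V = 9.28 × 3.151/38.95 = 0.7507 V.
Drop = (0.9116 − 0.7507) / 0.9116 = 17.7 %.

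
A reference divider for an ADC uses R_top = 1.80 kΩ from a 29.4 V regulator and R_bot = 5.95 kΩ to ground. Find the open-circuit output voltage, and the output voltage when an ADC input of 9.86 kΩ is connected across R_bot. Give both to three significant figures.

Open-circuit: V = 29.4 × 5.95/(1.80 + 5.95) = 22.6 V.
With the load, R_bot becomes R_bot‖R_L = 3.711 kΩ, so V = 29.4 × 3.711/5.511 = 19.8 V.

Unloaded: 22.6 V; loaded: 19.8 V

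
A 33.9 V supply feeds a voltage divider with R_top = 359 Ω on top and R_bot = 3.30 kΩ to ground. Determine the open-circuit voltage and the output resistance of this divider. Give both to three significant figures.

V_th is the open-circuit tap voltage: 33.9 × 3300/(359 + 3300) = 30.6 V.
With the supply zeroed, R_top and R_bot appear in parallel from the tap: R_th = R_top‖R_bot = (359 × 3300)/3659 = 324 Ω.

V_th = 30.6 V, R_th = 324 Ω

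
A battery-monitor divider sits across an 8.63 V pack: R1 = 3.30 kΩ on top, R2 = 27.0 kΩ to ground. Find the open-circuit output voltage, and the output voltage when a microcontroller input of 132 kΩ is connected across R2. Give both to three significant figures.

Open-circuit: V = 8.63 × 27.0/(3.30 + 27.0) = 7.69 V.
With the load, R2 becomes R2‖R_L = 22.42 kΩ, so V = 8.63 × 22.42/25.72 = 7.52 V.

Unloaded: 7.69 V; loaded: 7.52 V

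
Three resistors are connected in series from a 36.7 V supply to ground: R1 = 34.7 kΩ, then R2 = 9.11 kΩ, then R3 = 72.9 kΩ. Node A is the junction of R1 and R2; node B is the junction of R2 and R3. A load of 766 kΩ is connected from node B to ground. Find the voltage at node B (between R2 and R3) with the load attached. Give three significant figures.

V ≈ 22.1 V

At node B, R3 is in parallel with the load: R3‖R_L = 66.57 kΩ.
Below node A the resistance is R2 + (R3‖R_L) = 75.68 kΩ, so V_A = 36.7 × 75.68/110.4 = 25.16 V.
Then V_B = V_A × (R3‖R_L)/(R2 + R3‖R_L) = 25.16 × 66.57/75.68 = 22.1 V.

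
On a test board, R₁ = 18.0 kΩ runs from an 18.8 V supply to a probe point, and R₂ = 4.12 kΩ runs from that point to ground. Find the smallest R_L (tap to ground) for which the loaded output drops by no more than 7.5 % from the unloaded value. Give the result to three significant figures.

R_L(min) ≈ 41.3 kΩ

Output resistance R_th = R₁‖R₂ = (18.0 × 4.12)/22.12 = 3.353 kΩ.
The fractional drop is R_th/(R_th + R_L); requiring this ≤ 0.0750 gives R_L ≥ R_th(1/0.0750 − 1) = 3.353 × 12.33 = 41.3 kΩ.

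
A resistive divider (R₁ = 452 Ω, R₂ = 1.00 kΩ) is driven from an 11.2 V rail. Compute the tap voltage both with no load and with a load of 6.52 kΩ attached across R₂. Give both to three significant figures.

Unloaded: 7.71 V; loaded: 7.36 V

Open-circuit: V = 11.2 × 1000/(452 + 1000) = 7.71 V.
With the load, R₂ becomes R₂‖R_L = 867.0 Ω, so V = 11.2 × 867.0/1319 = 7.36 V.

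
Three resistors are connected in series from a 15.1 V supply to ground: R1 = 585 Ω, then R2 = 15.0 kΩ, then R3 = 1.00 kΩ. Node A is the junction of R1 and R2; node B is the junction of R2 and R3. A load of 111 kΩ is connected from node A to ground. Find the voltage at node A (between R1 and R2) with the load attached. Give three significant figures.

V ≈ 14.5 V

Below node A the series string R2+R3 = 16000 Ω sits in parallel with the 111000 Ω load: 13980 Ω.
V_A = 15.1 × 13980/(585 + 13980) = 14.5 V.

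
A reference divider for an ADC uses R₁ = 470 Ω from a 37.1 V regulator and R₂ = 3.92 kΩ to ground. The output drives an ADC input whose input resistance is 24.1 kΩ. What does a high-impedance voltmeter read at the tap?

V_out ≈ 32.6 V

The load sits in parallel with R₂: R₂‖R_L = (3920 × 24100) / (3920 + 24100) = 3372 Ω.
V_out = 37.1 × 3372 / (470 + 3372) = 37.1 × 3372/3842 = 32.6 V.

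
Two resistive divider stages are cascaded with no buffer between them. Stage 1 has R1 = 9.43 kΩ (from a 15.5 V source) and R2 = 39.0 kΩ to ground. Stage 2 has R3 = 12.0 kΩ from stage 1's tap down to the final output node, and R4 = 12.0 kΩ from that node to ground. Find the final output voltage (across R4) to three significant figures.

V_out ≈ 4.74 V

Stage 2 presents R3+R4 = 24.00 kΩ as a load on stage 1's tap.
Stage 1's lower leg becomes R2‖(R3+R4) = 14.86 kΩ, so V_mid = 15.5 × 14.86/24.29 = 9.482 V.
Stage 2 is itself unloaded: V_out = V_mid × R4/(R3+R4) = 9.482 × 12.0/24.00 = 4.74 V.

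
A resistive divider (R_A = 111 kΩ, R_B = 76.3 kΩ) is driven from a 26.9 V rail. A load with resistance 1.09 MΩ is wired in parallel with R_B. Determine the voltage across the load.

V_out ≈ 10.5 V

The load sits in parallel with R_B: R_B‖R_L = (76.3 × 1090) / (76.3 + 1090) = 71.31 kΩ.
V_out = 26.9 × 71.31 / (111 + 71.31) = 26.9 × 71.31/182.3 = 10.5 V.
(Unloaded it would have been 11.0 V.)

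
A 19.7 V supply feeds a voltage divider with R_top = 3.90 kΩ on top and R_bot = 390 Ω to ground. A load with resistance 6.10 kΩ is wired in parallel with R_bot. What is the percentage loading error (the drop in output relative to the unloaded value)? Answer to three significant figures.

5.49 %

The divider's output (Thévenin) resistance is R_top‖R_bot = 354.5 Ω.
Fractional drop under load = R_th/(R_th + R_L) = 354.5 / (354.5 + 6100) = 0.05493.
So the output falls by 5.49 %.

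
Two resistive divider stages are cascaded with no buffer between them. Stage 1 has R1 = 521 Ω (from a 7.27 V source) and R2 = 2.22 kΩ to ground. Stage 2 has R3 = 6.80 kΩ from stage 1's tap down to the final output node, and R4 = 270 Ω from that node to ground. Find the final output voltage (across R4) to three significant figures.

V_out ≈ 0.212 V

Stage 2 presents R3+R4 = 7070 Ω as a load on stage 1's tap.
Stage 1's lower leg becomes R2‖(R3+R4) = 1689 Ω, so V_mid = 7.27 × 1689/2210 = 5.557 V.
Stage 2 is itself unloaded: V_out = V_mid × R4/(R3+R4) = 5.557 × 270/7070 = 0.212 V.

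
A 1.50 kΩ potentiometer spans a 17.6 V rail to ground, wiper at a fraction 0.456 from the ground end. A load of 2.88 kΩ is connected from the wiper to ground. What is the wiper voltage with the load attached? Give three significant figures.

V ≈ 7.11 V

The wiper splits the pot into (1−α)R = 816.0 Ω above and αR = 684.0 Ω below.
Lower section ‖ load = 552.7 Ω.
V_wiper = 17.6 × 552.7/(816.0 + 552.7) = 7.11 V.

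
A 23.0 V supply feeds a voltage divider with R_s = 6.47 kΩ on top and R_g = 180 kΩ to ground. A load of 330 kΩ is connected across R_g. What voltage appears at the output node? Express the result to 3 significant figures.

V_out ≈ 21.8 V

The load sits in parallel with R_g: R_g‖R_L = (180 × 330) / (180 + 330) = 116.5 kΩ.
V_out = 23.0 × 116.5 / (6.47 + 116.5) = 23.0 × 116.5/122.9 = 21.8 V.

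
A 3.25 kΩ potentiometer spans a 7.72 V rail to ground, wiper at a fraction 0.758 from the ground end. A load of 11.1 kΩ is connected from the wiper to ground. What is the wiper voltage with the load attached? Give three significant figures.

The wiper splits the pot into (1−α)R = 786.5 Ω above and αR = 2464 Ω below.
Lower section ‖ load = 2016 Ω.
V_wiper = 7.72 × 2016/(786.5 + 2016) = 5.55 V.

V ≈ 5.55 V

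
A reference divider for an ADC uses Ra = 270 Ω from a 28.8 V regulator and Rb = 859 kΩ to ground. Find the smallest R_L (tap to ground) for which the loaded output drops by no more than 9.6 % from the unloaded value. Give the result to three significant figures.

Output resistance R_th = Ra‖Rb = (270 × 859000)/859300 = 269.9 Ω.
The fractional drop is R_th/(R_th + R_L); requiring this ≤ 0.0960 gives R_L ≥ R_th(1/0.0960 − 1) = 269.9 × 9.417 = 2.54 kΩ.

R_L(min) ≈ 2.54 kΩ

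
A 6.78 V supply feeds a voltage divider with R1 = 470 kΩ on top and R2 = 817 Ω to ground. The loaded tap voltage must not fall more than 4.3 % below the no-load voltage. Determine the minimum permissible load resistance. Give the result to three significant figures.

R_L(min) ≈ 18.2 kΩ

Output resistance R_th = R1‖R2 = (470000 × 817)/470800 = 815.6 Ω.
The fractional drop is R_th/(R_th + R_L); requiring this ≤ 0.0430 gives R_L ≥ R_th(1/0.0430 − 1) = 815.6 × 22.26 = 18.2 kΩ.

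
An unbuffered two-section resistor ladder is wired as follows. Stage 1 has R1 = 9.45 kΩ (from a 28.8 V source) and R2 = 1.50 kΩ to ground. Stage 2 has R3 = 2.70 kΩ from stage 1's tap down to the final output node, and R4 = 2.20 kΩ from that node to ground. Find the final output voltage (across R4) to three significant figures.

V_out ≈ 1.40 V

Stage 2 presents R3+R4 = 4.900 kΩ as a load on stage 1's tap.
Stage 1's lower leg becomes R2‖(R3+R4) = 1.148 kΩ, so V_mid = 28.8 × 1.148/10.60 = 3.121 V.
Stage 2 is itself unloaded: V_out = V_mid × R4/(R3+R4) = 3.121 × 2.20/4.900 = 1.40 V.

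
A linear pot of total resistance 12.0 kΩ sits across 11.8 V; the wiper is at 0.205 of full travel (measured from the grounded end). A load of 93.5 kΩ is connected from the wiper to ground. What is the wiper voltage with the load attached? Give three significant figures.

The wiper splits the pot into (1−α)R = 9.540 kΩ above and αR = 2.460 kΩ below.
Lower section ‖ load = 2.397 kΩ.
V_wiper = 11.8 × 2.397/(9.540 + 2.397) = 2.37 V.

V ≈ 2.37 V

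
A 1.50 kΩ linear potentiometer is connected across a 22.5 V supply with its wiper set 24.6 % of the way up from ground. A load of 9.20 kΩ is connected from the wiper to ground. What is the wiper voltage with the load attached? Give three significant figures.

V ≈ 5.37 V

The wiper splits the pot into (1−α)R = 1131 Ω above and αR = 369.0 Ω below.
Lower section ‖ load = 354.8 Ω.
V_wiper = 22.5 × 354.8/(1131 + 354.8) = 5.37 V.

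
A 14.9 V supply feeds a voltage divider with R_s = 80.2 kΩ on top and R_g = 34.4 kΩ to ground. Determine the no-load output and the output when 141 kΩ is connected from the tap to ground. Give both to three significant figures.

Unloaded: 4.47 V; loaded: 3.82 V

Open-circuit: V = 14.9 × 34.4/(80.2 + 34.4) = 4.47 V.
With the load, R_g becomes R_g‖R_L = 27.65 kΩ, so V = 14.9 × 27.65/107.9 = 3.82 V.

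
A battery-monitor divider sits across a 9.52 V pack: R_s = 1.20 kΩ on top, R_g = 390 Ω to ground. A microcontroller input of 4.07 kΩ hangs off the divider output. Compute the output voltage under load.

The load sits in parallel with R_g: R_g‖R_L = (390 × 4070) / (390 + 4070) = 355.9 Ω.
V_out = 9.52 × 355.9 / (1200 + 355.9) = 9.52 × 355.9/1556 = 2.18 V.

V_out ≈ 2.18 V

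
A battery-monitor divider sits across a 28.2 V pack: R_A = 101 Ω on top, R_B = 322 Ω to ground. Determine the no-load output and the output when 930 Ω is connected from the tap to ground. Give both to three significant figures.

Unloaded: 21.5 V; loaded: 19.8 V

Open-circuit: V = 28.2 × 322/(101 + 322) = 21.5 V.
With the load, R_B becomes R_B‖R_L = 239.2 Ω, so V = 28.2 × 239.2/340.2 = 19.8 V.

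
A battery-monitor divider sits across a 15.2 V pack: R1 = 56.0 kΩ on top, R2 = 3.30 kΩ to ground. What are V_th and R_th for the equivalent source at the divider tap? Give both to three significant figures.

V_th = 0.846 V, R_th = 3.12 kΩ

V_th is the open-circuit tap voltage: 15.2 × 3.30/(56.0 + 3.30) = 0.846 V.
With the supply zeroed, R1 and R2 appear in parallel from the tap: R_th = R1‖R2 = (56.0 × 3.30)/59.30 = 3.12 kΩ.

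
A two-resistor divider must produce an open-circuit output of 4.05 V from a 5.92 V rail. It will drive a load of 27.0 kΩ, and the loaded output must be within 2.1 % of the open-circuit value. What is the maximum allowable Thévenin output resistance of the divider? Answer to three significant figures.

Loading drop = R_th/(R_th + R_L) ≤ 0.0210, so R_th ≤ R_L · ε/(1−ε) = 27.0 kΩ × 0.0210/0.9790 = 579 Ω.
(Any R1, R2 with R2/(R1+R2) = 0.684 and R1‖R2 ≤ 579 Ω will meet the spec.)

R_th ≤ 579 Ω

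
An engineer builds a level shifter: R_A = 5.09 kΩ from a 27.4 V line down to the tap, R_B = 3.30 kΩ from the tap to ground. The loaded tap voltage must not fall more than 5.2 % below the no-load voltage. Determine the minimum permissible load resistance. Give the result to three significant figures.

Output resistance R_th = R_A‖R_B = (5.09 × 3.30)/8.390 = 2.002 kΩ.
The fractional drop is R_th/(R_th + R_L); requiring this ≤ 0.0520 gives R_L ≥ R_th(1/0.0520 − 1) = 2.002 × 18.23 = 36.5 kΩ.

R_L(min) ≈ 36.5 kΩ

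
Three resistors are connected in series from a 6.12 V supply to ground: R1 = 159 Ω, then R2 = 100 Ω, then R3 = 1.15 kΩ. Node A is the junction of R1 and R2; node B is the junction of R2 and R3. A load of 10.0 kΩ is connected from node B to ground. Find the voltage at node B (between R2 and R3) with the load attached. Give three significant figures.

At node B, R3 is in parallel with the load: R3‖R_L = 1031 Ω.
Below node A the resistance is R2 + (R3‖R_L) = 1131 Ω, so V_A = 6.12 × 1131/1290 = 5.366 V.
Then V_B = V_A × (R3‖R_L)/(R2 + R3‖R_L) = 5.366 × 1031/1131 = 4.89 V.

V ≈ 4.89 V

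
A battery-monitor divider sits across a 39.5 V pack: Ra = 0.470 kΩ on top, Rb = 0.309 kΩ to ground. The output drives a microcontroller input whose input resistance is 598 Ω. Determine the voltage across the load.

V_out ≈ 11.9 V

The load sits in parallel with Rb: Rb‖R_L = (309 × 598) / (309 + 598) = 203.7 Ω.
V_out = 39.5 × 203.7 / (470 + 203.7) = 39.5 × 203.7/673.7 = 11.9 V.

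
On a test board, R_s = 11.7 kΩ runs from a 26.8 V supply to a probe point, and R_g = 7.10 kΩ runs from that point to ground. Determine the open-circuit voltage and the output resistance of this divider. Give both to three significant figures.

V_th = 10.1 V, R_th = 4.42 kΩ

V_th is the open-circuit tap voltage: 26.8 × 7.10/(11.7 + 7.10) = 10.1 V.
With the supply zeroed, R_s and R_g appear in parallel from the tap: R_th = R_s‖R_g = (11.7 × 7.10)/18.80 = 4.42 kΩ.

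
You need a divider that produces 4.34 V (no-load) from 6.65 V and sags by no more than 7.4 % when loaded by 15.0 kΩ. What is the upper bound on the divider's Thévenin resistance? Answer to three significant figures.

Loading drop = R_th/(R_th + R_L) ≤ 0.0740, so R_th ≤ R_L · ε/(1−ε) = 15.0 kΩ × 0.0740/0.9260 = 1.20 kΩ.
(Any R1, R2 with R2/(R1+R2) = 0.653 and R1‖R2 ≤ 1.20 kΩ will meet the spec.)

R_th ≤ 1.20 kΩ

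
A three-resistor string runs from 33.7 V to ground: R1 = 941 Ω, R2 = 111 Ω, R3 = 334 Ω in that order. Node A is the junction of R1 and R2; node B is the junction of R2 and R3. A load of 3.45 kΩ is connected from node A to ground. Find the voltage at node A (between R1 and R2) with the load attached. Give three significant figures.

V ≈ 9.95 V

Below node A the series string R2+R3 = 445.0 Ω sits in parallel with the 3450 Ω load: 394.2 Ω.
V_A = 33.7 × 394.2/(941 + 394.2) = 9.95 V.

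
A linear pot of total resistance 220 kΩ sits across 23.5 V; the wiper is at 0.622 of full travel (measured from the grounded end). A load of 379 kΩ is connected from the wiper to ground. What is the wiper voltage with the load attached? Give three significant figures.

The wiper splits the pot into (1−α)R = 83.16 kΩ above and αR = 136.8 kΩ below.
Lower section ‖ load = 100.5 kΩ.
V_wiper = 23.5 × 100.5/(83.16 + 100.5) = 12.9 V.

V ≈ 12.9 V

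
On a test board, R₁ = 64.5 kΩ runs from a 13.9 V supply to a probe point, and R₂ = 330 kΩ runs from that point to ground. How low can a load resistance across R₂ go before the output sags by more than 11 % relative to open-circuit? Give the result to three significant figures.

R_L(min) ≈ 437 kΩ

Output resistance R_th = R₁‖R₂ = (64.5 × 330)/394.5 = 53.95 kΩ.
The fractional drop is R_th/(R_th + R_L); requiring this ≤ 0.110 gives R_L ≥ R_th(1/0.110 − 1) = 53.95 × 8.091 = 437 kΩ.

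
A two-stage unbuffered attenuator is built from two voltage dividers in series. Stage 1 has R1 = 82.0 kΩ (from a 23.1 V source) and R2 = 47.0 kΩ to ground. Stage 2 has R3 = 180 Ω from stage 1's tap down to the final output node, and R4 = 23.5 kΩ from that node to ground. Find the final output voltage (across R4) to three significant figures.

V_out ≈ 3.69 V

Stage 2 presents R3+R4 = 23680 Ω as a load on stage 1's tap.
Stage 1's lower leg becomes R2‖(R3+R4) = 15750 Ω, so V_mid = 23.1 × 15750/97750 = 3.721 V.
Stage 2 is itself unloaded: V_out = V_mid × R4/(R3+R4) = 3.721 × 23500/23680 = 3.69 V.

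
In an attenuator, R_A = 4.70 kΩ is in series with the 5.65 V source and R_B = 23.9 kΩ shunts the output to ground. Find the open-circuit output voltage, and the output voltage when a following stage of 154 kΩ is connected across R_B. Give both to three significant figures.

Open-circuit: V = 5.65 × 23.9/(4.70 + 23.9) = 4.72 V.
With the load, R_B becomes R_B‖R_L = 20.69 kΩ, so V = 5.65 × 20.69/25.39 = 4.60 V.

Unloaded: 4.72 V; loaded: 4.60 V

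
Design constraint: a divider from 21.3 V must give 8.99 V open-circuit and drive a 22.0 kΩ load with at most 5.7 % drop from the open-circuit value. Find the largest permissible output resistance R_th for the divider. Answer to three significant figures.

R_th ≤ 1.33 kΩ

Loading drop = R_th/(R_th + R_L) ≤ 0.0570, so R_th ≤ R_L · ε/(1−ε) = 22.0 kΩ × 0.0570/0.9430 = 1.33 kΩ.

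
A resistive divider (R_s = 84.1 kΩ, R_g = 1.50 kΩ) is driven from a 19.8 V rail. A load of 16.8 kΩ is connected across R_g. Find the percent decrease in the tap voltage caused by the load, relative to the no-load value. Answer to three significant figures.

8.06 %

Unloaded V = 19.8 × 1.50/85.60 = 0.34696 V.
Loaded: R_g‖R_L = 1.377 kΩ, giving V = 19.8 × 1.377/85.48 = 0.31898 V.
Drop = (0.34696 − 0.31898) / 0.34696 = 8.06 %.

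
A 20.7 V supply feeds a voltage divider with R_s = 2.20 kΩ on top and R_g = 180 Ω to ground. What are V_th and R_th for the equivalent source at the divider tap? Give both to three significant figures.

V_th is the open-circuit tap voltage: 20.7 × 180/(2200 + 180) = 1.57 V.
With the supply zeroed, R_s and R_g appear in parallel from the tap: R_th = R_s‖R_g = (2200 × 180)/2380 = 166 Ω.

V_th = 1.57 V, R_th = 166 Ω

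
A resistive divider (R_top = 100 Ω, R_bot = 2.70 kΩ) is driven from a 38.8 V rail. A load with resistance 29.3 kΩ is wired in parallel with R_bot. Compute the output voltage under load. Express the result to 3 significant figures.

V_out ≈ 37.3 V

The load sits in parallel with R_bot: R_bot‖R_L = (2700 × 29300) / (2700 + 29300) = 2472 Ω.
V_out = 38.8 × 2472 / (100 + 2472) = 38.8 × 2472/2572 = 37.3 V.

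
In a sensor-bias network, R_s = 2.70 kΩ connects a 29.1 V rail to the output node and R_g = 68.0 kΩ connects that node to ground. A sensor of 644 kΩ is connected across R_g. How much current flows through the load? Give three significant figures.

I_L ≈ 0.0433 mA

R_g‖R_L = 61.51 kΩ; V_out = 29.1 × 61.51/64.21 = 27.88 V.
I_L = V_out / R_L = 27.88 / 644 kΩ = 0.0433 mA.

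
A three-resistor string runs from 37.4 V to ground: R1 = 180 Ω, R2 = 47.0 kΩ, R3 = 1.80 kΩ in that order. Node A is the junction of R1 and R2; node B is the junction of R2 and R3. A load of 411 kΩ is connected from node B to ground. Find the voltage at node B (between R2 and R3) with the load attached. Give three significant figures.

At node B, R3 is in parallel with the load: R3‖R_L = 1792 Ω.
Below node A the resistance is R2 + (R3‖R_L) = 48790 Ω, so V_A = 37.4 × 48790/48970 = 37.26 V.
Then V_B = V_A × (R3‖R_L)/(R2 + R3‖R_L) = 37.26 × 1792/48790 = 1.37 V.

V ≈ 1.37 V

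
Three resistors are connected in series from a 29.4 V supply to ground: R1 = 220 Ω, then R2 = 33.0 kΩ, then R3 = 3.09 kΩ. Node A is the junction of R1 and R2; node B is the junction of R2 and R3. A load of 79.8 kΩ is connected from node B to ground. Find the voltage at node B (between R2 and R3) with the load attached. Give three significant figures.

At node B, R3 is in parallel with the load: R3‖R_L = 2975 Ω.
Below node A the resistance is R2 + (R3‖R_L) = 35970 Ω, so V_A = 29.4 × 35970/36190 = 29.22 V.
Then V_B = V_A × (R3‖R_L)/(R2 + R3‖R_L) = 29.22 × 2975/35970 = 2.42 V.

V ≈ 2.42 V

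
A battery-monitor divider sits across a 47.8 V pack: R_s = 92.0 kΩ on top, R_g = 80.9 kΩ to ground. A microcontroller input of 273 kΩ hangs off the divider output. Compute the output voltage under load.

The load sits in parallel with R_g: R_g‖R_L = (80.9 × 273) / (80.9 + 273) = 62.41 kΩ.
V_out = 47.8 × 62.41 / (92.0 + 62.41) = 47.8 × 62.41/154.4 = 19.3 V.

V_out ≈ 19.3 V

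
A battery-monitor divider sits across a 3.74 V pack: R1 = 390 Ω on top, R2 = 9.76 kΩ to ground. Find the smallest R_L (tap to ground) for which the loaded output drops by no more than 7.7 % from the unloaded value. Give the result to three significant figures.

Output resistance R_th = R1‖R2 = (390 × 9760)/10150 = 375.0 Ω.
The fractional drop is R_th/(R_th + R_L); requiring this ≤ 0.0770 gives R_L ≥ R_th(1/0.0770 − 1) = 375.0 × 11.99 = 4.50 kΩ.

R_L(min) ≈ 4.50 kΩ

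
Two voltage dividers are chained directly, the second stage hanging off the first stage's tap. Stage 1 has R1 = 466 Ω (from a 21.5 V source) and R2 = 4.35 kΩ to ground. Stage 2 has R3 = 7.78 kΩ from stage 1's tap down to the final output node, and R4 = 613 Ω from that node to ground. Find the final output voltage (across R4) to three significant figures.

Stage 2 presents R3+R4 = 8393 Ω as a load on stage 1's tap.
Stage 1's lower leg becomes R2‖(R3+R4) = 2865 Ω, so V_mid = 21.5 × 2865/3331 = 18.49 V.
Stage 2 is itself unloaded: V_out = V_mid × R4/(R3+R4) = 18.49 × 613/8393 = 1.35 V.

V_out ≈ 1.35 V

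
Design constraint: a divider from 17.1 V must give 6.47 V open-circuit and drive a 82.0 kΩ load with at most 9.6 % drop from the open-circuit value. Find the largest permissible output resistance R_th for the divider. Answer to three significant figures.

Loading drop = R_th/(R_th + R_L) ≤ 0.0960, so R_th ≤ R_L · ε/(1−ε) = 82.0 kΩ × 0.0960/0.9040 = 8.71 kΩ.
(Any R1, R2 with R2/(R1+R2) = 0.378 and R1‖R2 ≤ 8.71 kΩ will meet the spec.)

R_th ≤ 8.71 kΩ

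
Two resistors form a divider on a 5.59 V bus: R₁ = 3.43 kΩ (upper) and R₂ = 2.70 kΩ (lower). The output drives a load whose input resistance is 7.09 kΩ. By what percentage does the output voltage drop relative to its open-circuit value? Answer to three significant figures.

17.6 %

Unloaded V = 5.59 × 2.70/6.130 = 2.462 V.
Loaded: R₂‖R_L = 1.955 kΩ, giving V = 5.59 × 1.955/5.385 = 2.030 V.
Drop = (2.462 − 2.030) / 2.462 = 17.6 %.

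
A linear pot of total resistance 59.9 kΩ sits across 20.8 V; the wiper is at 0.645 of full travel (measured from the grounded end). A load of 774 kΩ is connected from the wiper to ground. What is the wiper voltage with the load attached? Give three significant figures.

V ≈ 13.2 V

The wiper splits the pot into (1−α)R = 21.26 kΩ above and αR = 38.64 kΩ below.
Lower section ‖ load = 36.80 kΩ.
V_wiper = 20.8 × 36.80/(21.26 + 36.80) = 13.2 V.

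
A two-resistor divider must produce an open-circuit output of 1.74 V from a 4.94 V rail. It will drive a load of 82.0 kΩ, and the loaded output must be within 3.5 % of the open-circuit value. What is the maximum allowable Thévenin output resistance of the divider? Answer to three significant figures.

R_th ≤ 2.97 kΩ

Loading drop = R_th/(R_th + R_L) ≤ 0.0350, so R_th ≤ R_L · ε/(1−ε) = 82.0 kΩ × 0.0350/0.9650 = 2.97 kΩ.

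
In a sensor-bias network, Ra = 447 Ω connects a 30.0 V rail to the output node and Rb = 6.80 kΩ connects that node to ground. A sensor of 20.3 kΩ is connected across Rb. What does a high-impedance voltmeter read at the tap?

V_out ≈ 27.6 V

The load sits in parallel with Rb: Rb‖R_L = (6800 × 20300) / (6800 + 20300) = 5094 Ω.
V_out = 30.0 × 5094 / (447 + 5094) = 30.0 × 5094/5541 = 27.6 V.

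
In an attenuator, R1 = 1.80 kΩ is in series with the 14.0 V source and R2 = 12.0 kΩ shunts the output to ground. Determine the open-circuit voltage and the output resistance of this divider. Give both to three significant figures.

V_th is the open-circuit tap voltage: 14.0 × 12.0/(1.80 + 12.0) = 12.2 V.
With the supply zeroed, R1 and R2 appear in parallel from the tap: R_th = R1‖R2 = (1.80 × 12.0)/13.80 = 1.57 kΩ.

V_th = 12.2 V, R_th = 1.57 kΩ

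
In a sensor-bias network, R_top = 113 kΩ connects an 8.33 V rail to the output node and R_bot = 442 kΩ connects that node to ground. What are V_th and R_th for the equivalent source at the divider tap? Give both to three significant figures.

V_th = 6.63 V, R_th = 90.0 kΩ

V_th is the open-circuit tap voltage: 8.33 × 442/(113 + 442) = 6.63 V.
With the supply zeroed, R_top and R_bot appear in parallel from the tap: R_th = R_top‖R_bot = (113 × 442)/555.0 = 90.0 kΩ.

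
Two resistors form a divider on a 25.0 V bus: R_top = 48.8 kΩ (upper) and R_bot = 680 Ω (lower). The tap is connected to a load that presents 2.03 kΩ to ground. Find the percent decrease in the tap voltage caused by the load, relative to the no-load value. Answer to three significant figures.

The divider's output (Thévenin) resistance is R_top‖R_bot = 670.7 Ω.
Fractional drop under load = R_th/(R_th + R_L) = 670.7 / (670.7 + 2030) = 0.2483.
So the output falls by 24.8 %.

24.8 %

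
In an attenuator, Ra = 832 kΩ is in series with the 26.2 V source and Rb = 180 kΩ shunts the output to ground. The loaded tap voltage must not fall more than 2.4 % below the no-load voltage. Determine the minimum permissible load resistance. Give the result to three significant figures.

Output resistance R_th = Ra‖Rb = (832 × 180)/1012 = 148.0 kΩ.
The fractional drop is R_th/(R_th + R_L); requiring this ≤ 0.0240 gives R_L ≥ R_th(1/0.0240 − 1) = 148.0 × 40.67 = 6.02 MΩ.

R_L(min) ≈ 6.02 MΩ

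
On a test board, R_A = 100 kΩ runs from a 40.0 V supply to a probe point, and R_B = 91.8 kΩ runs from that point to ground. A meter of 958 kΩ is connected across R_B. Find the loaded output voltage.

V_out ≈ 18.2 V

The load sits in parallel with R_B: R_B‖R_L = (91.8 × 958) / (91.8 + 958) = 83.77 kΩ.
V_out = 40.0 × 83.77 / (100 + 83.77) = 40.0 × 83.77/183.8 = 18.2 V.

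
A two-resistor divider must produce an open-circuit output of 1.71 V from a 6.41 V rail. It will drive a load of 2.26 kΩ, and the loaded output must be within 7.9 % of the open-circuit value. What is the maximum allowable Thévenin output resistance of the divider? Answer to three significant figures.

R_th ≤ 194 Ω

Loading drop = R_th/(R_th + R_L) ≤ 0.0790, so R_th ≤ R_L · ε/(1−ε) = 2.26 kΩ × 0.0790/0.9210 = 194 Ω.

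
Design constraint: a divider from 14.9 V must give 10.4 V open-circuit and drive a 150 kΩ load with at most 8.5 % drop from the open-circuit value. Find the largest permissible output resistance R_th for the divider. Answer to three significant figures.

Loading drop = R_th/(R_th + R_L) ≤ 0.0850, so R_th ≤ R_L · ε/(1−ε) = 150 kΩ × 0.0850/0.9150 = 13.9 kΩ.
(Any R1, R2 with R2/(R1+R2) = 0.698 and R1‖R2 ≤ 13.9 kΩ will meet the spec.)

R_th ≤ 13.9 kΩ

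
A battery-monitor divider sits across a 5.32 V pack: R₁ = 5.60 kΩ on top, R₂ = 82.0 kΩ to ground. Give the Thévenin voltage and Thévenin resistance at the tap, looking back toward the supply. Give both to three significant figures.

V_th is the open-circuit tap voltage: 5.32 × 82.0/(5.60 + 82.0) = 4.98 V.
With the supply zeroed, R₁ and R₂ appear in parallel from the tap: R_th = R₁‖R₂ = (5.60 × 82.0)/87.60 = 5.24 kΩ.

V_th = 4.98 V, R_th = 5.24 kΩ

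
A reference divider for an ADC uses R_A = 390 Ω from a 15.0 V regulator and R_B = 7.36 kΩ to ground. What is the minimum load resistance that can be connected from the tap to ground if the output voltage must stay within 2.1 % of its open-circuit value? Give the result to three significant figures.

R_L(min) ≈ 17.3 kΩ

Output resistance R_th = R_A‖R_B = (390 × 7360)/7750 = 370.4 Ω.
The fractional drop is R_th/(R_th + R_L); requiring this ≤ 0.0210 gives R_L ≥ R_th(1/0.0210 − 1) = 370.4 × 46.62 = 17.3 kΩ.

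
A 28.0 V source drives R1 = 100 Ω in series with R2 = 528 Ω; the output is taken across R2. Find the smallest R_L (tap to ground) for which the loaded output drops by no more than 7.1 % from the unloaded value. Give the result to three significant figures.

R_L(min) ≈ 1.10 kΩ

Output resistance R_th = R1‖R2 = (100 × 528)/628.0 = 84.08 Ω.
The fractional drop is R_th/(R_th + R_L); requiring this ≤ 0.0710 gives R_L ≥ R_th(1/0.0710 − 1) = 84.08 × 13.08 = 1.10 kΩ.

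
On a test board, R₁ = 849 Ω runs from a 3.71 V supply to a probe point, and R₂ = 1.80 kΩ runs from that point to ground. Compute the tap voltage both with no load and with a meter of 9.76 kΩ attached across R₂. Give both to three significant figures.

Open-circuit: V = 3.71 × 1800/(849 + 1800) = 2.52 V.
With the load, R₂ becomes R₂‖R_L = 1520 Ω, so V = 3.71 × 1520/2369 = 2.38 V.

Unloaded: 2.52 V; loaded: 2.38 V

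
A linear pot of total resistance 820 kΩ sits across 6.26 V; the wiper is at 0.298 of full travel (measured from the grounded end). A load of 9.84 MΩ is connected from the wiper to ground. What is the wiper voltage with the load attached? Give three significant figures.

The wiper splits the pot into (1−α)R = 575.6 kΩ above and αR = 244.4 kΩ below.
Lower section ‖ load = 238.4 kΩ.
V_wiper = 6.26 × 238.4/(575.6 + 238.4) = 1.83 V.

V ≈ 1.83 V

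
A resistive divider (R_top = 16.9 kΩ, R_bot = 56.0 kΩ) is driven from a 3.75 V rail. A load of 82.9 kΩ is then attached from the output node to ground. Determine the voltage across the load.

V_out ≈ 2.49 V

The load sits in parallel with R_bot: R_bot‖R_L = (56.0 × 82.9) / (56.0 + 82.9) = 33.42 kΩ.
V_out = 3.75 × 33.42 / (16.9 + 33.42) = 3.75 × 33.42/50.32 = 2.49 V.
(Unloaded it would have been 2.88 V.)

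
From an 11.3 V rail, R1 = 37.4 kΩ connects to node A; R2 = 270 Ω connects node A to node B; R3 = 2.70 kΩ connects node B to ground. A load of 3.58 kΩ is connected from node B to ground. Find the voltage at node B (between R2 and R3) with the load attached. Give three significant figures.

V ≈ 0.444 V

At node B, R3 is in parallel with the load: R3‖R_L = 1539 Ω.
Below node A the resistance is R2 + (R3‖R_L) = 1809 Ω, so V_A = 11.3 × 1809/39210 = 0.5214 V.
Then V_B = V_A × (R3‖R_L)/(R2 + R3‖R_L) = 0.5214 × 1539/1809 = 0.444 V.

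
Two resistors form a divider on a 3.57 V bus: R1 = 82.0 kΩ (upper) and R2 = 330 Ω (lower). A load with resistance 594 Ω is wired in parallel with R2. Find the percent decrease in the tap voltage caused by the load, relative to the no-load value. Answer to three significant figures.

35.6 %

The divider's output (Thévenin) resistance is R1‖R2 = 328.7 Ω.
Fractional drop under load = R_th/(R_th + R_L) = 328.7 / (328.7 + 594) = 0.3562.
So the output falls by 35.6 %.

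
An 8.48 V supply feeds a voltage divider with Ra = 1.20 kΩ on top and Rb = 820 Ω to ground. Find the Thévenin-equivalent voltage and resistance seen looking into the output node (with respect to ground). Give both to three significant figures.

V_th = 3.44 V, R_th = 487 Ω

V_th is the open-circuit tap voltage: 8.48 × 820/(1200 + 820) = 3.44 V.
With the supply zeroed, Ra and Rb appear in parallel from the tap: R_th = Ra‖Rb = (1200 × 820)/2020 = 487 Ω.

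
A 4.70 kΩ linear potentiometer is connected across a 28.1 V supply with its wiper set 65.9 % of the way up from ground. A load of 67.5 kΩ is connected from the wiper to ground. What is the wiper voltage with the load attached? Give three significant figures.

The wiper splits the pot into (1−α)R = 1.603 kΩ above and αR = 3.097 kΩ below.
Lower section ‖ load = 2.961 kΩ.
V_wiper = 28.1 × 2.961/(1.603 + 2.961) = 18.2 V.

V ≈ 18.2 V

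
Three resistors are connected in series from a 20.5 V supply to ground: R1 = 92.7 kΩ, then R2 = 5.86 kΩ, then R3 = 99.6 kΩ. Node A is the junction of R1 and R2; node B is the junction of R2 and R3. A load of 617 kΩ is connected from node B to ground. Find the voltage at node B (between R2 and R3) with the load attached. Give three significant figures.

V ≈ 9.54 V

At node B, R3 is in parallel with the load: R3‖R_L = 85.76 kΩ.
Below node A the resistance is R2 + (R3‖R_L) = 91.62 kΩ, so V_A = 20.5 × 91.62/184.3 = 10.19 V.
Then V_B = V_A × (R3‖R_L)/(R2 + R3‖R_L) = 10.19 × 85.76/91.62 = 9.54 V.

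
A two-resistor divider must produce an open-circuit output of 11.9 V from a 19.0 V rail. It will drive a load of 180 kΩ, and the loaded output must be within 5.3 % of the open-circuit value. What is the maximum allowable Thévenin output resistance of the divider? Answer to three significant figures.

Loading drop = R_th/(R_th + R_L) ≤ 0.0530, so R_th ≤ R_L · ε/(1−ε) = 180 kΩ × 0.0530/0.9470 = 10.1 kΩ.
(Any R1, R2 with R2/(R1+R2) = 0.626 and R1‖R2 ≤ 10.1 kΩ will meet the spec.)

R_th ≤ 10.1 kΩ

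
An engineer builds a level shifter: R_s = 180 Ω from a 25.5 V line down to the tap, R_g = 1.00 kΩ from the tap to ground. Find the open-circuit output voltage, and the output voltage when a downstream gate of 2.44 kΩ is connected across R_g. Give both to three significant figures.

Unloaded: 21.6 V; loaded: 20.3 V

Open-circuit: V = 25.5 × 1000/(180 + 1000) = 21.6 V.
With the load, R_g becomes R_g‖R_L = 709.3 Ω, so V = 25.5 × 709.3/889.3 = 20.3 V.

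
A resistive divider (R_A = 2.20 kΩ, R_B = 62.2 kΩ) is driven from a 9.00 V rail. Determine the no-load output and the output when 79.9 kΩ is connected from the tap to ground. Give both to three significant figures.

Unloaded: 8.69 V; loaded: 8.47 V

Open-circuit: V = 9.00 × 62.2/(2.20 + 62.2) = 8.69 V.
With the load, R_B becomes R_B‖R_L = 34.97 kΩ, so V = 9.00 × 34.97/37.17 = 8.47 V.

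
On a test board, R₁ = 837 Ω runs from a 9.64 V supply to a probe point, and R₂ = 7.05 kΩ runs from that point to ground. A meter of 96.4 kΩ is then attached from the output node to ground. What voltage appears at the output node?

The load sits in parallel with R₂: R₂‖R_L = (7050 × 96400) / (7050 + 96400) = 6570 Ω.
V_out = 9.64 × 6570 / (837 + 6570) = 9.64 × 6570/7407 = 8.55 V.

V_out ≈ 8.55 V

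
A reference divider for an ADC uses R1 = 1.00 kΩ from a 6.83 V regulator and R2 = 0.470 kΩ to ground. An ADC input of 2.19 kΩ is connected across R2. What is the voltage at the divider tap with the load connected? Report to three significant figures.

V_out ≈ 1.91 V

The load sits in parallel with R2: R2‖R_L = (470 × 2190) / (470 + 2190) = 387.0 Ω.
V_out = 6.83 × 387.0 / (1000 + 387.0) = 6.83 × 387.0/1387 = 1.91 V.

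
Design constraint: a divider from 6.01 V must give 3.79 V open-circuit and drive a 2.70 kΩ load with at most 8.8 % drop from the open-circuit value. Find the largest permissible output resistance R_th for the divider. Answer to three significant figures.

Loading drop = R_th/(R_th + R_L) ≤ 0.0880, so R_th ≤ R_L · ε/(1−ε) = 2.70 kΩ × 0.0880/0.9120 = 261 Ω.
(Any R1, R2 with R2/(R1+R2) = 0.631 and R1‖R2 ≤ 261 Ω will meet the spec.)

R_th ≤ 261 Ω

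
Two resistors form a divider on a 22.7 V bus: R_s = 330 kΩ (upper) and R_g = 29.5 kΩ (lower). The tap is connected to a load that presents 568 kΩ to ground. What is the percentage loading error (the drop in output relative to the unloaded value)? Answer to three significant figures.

4.55 %

The divider's output (Thévenin) resistance is R_s‖R_g = 27.08 kΩ.
Fractional drop under load = R_th/(R_th + R_L) = 27.08 / (27.08 + 568) = 0.04551.
So the output falls by 4.55 %.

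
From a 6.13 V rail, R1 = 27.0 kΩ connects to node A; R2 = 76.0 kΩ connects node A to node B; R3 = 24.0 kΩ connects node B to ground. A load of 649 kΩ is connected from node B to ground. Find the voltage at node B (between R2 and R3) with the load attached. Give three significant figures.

V ≈ 1.12 V

At node B, R3 is in parallel with the load: R3‖R_L = 23.14 kΩ.
Below node A the resistance is R2 + (R3‖R_L) = 99.14 kΩ, so V_A = 6.13 × 99.14/126.1 = 4.818 V.
Then V_B = V_A × (R3‖R_L)/(R2 + R3‖R_L) = 4.818 × 23.14/99.14 = 1.12 V.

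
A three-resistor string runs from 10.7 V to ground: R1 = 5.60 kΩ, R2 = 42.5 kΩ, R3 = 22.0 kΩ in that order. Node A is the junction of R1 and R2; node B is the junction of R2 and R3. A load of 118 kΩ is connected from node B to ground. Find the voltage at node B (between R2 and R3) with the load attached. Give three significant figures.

V ≈ 2.98 V

At node B, R3 is in parallel with the load: R3‖R_L = 18.54 kΩ.
Below node A the resistance is R2 + (R3‖R_L) = 61.04 kΩ, so V_A = 10.7 × 61.04/66.64 = 9.801 V.
Then V_B = V_A × (R3‖R_L)/(R2 + R3‖R_L) = 9.801 × 18.54/61.04 = 2.98 V.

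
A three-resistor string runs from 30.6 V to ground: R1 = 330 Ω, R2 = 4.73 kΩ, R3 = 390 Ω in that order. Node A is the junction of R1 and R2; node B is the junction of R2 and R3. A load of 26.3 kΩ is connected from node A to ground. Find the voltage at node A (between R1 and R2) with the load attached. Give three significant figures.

V ≈ 28.4 V

Below node A the series string R2+R3 = 5120 Ω sits in parallel with the 26300 Ω load: 4286 Ω.
V_A = 30.6 × 4286/(330 + 4286) = 28.4 V.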